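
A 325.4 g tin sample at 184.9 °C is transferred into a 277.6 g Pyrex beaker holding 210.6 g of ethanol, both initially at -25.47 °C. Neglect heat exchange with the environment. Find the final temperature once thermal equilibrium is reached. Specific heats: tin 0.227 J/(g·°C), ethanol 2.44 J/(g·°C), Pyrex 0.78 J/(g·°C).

Conservation of energy gives ΣQ = 0:
325.4*0.227*(T − 184.9) + 210.6*2.44*(T − (-25.47)) + 277.6*0.78*(T − (-25.47)) = 0
73.87(T − 184.9) + 513.86(T − (-25.47)) + 216.53(T − (-25.47)) = 0
(73.87 + 513.86 + 216.53) T = 73.87*184.9 + 513.86*(-25.47) + 216.53*(-25.47)
T ≈ -6.15 °C

T_f ≈ -6.1 °C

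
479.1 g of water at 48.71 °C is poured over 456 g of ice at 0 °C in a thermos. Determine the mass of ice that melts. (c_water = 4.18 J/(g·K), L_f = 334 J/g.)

m_melted ≈ 292 g

Cooling the water to 0 °C releases 479.1·4.18·48.71 = 97548 J.
Fully melting the ice requires m_ice L_f = 456·334 = 152304 J.
That's not enough to melt it all — equilibrium is at 0 °C with ice remaining.
m_melt = 97548 / L_f = 292.1 g.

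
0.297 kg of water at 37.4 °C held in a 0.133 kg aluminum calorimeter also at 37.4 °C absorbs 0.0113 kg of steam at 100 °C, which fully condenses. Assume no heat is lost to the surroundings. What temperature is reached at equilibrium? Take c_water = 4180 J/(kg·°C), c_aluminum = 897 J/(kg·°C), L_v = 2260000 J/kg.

T_f ≈ 57.6 °C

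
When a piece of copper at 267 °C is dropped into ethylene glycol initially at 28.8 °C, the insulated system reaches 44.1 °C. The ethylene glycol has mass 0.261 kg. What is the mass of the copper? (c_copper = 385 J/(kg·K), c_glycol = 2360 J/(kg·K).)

m ≈ 0.11 kg

Heat lost by the copper = heat gained by the glycol:
m·385·(267 − 44.1) = 0.261·2360·(44.1 − 28.8)
85816 m = 9424.2  ⇒  m ≈ 0.1098 kg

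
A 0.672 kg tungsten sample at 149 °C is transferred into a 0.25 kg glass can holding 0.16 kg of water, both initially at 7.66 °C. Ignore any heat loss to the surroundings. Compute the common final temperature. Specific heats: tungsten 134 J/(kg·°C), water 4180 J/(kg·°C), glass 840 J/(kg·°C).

T_f ≈ 20.8 °C

T_f is the heat-capacity-weighted average of the initial temperatures:
T_f = (90.05*149 + 668.8*7.66 + 210*7.66) / (90.05 + 668.8 + 210)
    = 20149 / 968.85 ≈ 20.80 °C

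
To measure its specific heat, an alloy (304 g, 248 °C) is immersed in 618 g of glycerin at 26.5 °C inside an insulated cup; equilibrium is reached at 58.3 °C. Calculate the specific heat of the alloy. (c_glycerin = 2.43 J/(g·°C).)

m_s c (T_s − T_f) = m_glycerin c_glycerin (T_f − T_0):
304×c×(248 − 58.3) = 618×2.43×(58.3 − 26.5)
57669 c = 47755  ⇒  c ≈ 0.8281 J/(g·°C)

c ≈ 0.828 J/(g·°C)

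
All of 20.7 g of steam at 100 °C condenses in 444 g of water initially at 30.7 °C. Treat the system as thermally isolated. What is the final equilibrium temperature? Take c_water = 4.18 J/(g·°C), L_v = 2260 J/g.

Let T be the final temperature. ΣQ_i = 0:
latent heat released on condensation: 20.7·2260 = 46782
  condensate cools 100→T: 20.7·4.18·(T − 100) = 86.53(T − 100)
  water warms: 444·4.18·(T − 30.7) = 1855.9(T − 30.7)
1942.4 T = 46782 + 8652.6 + 56977 = 112411
T ≈ 57.87 °C — below 100 °C, confirming all the steam condensed.

T_f ≈ 57.9 °C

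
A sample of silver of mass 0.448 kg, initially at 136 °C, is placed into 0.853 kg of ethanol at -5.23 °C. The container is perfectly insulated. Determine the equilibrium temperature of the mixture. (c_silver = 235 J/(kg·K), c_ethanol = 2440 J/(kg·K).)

Set heat shed by the hot body equal to heat absorbed by the cold body:
0.448*235*(136 − T) = 0.853*2440*(T − (-5.23))
105.28(136 − T) = 2081.3(T − (-5.23))
2186.6 T = 3432.8  ⇒  T ≈ 1.57 °C

T_f ≈ 1.6 °C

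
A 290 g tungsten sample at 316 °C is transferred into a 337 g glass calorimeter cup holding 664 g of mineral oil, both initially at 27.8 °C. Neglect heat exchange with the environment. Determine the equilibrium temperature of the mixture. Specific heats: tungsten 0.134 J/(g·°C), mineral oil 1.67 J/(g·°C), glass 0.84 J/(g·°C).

Energy conservation, ΣQ = 0:
290×0.134×(T − 316) + 664×1.67×(T − 27.8) + 337×0.84×(T − 27.8) = 0
1430.8 T = 50976
T = 50976/1430.8 ≈ 35.63 °C

T_f ≈ 35.6 °C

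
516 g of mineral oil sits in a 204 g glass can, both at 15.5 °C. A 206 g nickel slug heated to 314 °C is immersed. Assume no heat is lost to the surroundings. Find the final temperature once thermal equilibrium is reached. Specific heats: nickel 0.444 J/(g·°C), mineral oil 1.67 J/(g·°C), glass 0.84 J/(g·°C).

T_f ≈ 39.8 °C

With ΣQ=0 the equilibrium temperature is the m·c-weighted mean:
T_f = (91.46·314 + 861.72·15.5 + 171.36·15.5) / (91.46 + 861.72 + 171.36)
    = 44732 / 1124.5 ≈ 39.78 °C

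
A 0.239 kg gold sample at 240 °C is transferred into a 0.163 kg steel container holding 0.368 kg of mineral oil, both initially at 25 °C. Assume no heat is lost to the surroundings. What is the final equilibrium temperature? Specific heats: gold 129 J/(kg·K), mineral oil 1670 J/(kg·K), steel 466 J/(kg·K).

T_f ≈ 34.2 °C

Energy conservation, ΣQ = 0:
0.239·129·(T − 240) + 0.368·1670·(T − 25) + 0.163·466·(T − 25) = 0
(30.83 + 614.56 + 75.96) T = 30.83·240 + 614.56·25 + 75.96·25
T ≈ 34.19 °C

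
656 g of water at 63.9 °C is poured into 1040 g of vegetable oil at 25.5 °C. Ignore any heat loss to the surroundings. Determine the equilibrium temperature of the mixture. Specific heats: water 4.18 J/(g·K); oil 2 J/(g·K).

T_f ≈ 47.3 °C

T_f is the heat-capacity-weighted average of the initial temperatures:
T_f = (2742.1*63.9 + 2080*25.5) / (2742.1 + 2080)
    = 228259 / 4822.1 ≈ 47.34 °C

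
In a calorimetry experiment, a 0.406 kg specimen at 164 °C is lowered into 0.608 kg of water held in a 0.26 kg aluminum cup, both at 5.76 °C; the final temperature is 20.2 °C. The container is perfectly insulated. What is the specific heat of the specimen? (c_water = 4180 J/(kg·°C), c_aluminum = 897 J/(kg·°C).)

Conservation of energy gives ΣQ = 0:
0.406×c×(20.2 − 164) + 0.608×4180×(20.2 − 5.76) + 0.26×897×(20.2 − 5.76) = 0
-58.38 c = -40066
c = -40066/-58.38 ≈ 686.3 J/(kg·°C)

c ≈ 686 J/(kg·°C)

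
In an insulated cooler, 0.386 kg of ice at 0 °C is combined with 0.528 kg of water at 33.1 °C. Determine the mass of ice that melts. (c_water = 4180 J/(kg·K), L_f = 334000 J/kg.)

m_melted ≈ 0.219 kg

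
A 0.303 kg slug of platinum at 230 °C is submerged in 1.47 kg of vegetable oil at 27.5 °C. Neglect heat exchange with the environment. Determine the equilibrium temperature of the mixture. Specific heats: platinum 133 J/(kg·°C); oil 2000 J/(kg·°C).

Conservation of energy gives ΣQ = 0:
0.303×133×(T − 230) + 1.47×2000×(T − 27.5) = 0
40.3(T − 230) + 2940(T − 27.5) = 0
2980.3 T = 90119
T ≈ 30.24 °C

T_f ≈ 30.2 °C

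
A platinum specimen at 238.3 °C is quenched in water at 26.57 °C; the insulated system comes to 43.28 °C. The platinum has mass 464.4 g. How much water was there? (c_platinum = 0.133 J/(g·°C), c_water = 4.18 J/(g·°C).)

Heat lost by the platinum = heat gained by the water:
464.4×0.133×(238.3 − 43.28) = m×4.18×(43.28 − 26.57)
69.85 m = 12045  ⇒  m ≈ 172.5 g

m ≈ 172 g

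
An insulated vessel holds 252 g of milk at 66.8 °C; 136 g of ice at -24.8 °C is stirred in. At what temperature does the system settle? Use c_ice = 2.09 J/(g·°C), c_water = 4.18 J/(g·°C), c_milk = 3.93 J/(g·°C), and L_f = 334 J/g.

T_f ≈ 8.8 °C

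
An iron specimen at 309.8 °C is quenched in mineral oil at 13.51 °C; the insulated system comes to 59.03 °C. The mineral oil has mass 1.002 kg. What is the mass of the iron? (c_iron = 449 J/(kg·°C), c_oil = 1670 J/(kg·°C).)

m ≈ 0.676 kg

|Q_iron| = |Q_oil|:
m×449×(309.8 − 59.03) = 1.002×1670×(59.03 − 13.51)
112596 m = 76170  ⇒  m ≈ 0.6765 kg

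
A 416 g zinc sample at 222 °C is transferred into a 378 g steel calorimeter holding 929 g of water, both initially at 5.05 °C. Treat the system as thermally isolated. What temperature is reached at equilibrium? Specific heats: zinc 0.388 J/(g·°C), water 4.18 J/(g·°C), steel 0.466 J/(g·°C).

T_f ≈ 13.3 °C

Taking heat into each body as positive, Σ m c ΔT = 0:
416×0.388×(T − 222) + 929×4.18×(T − 5.05) + 378×0.466×(T − 5.05) = 0
4220.8 T = 56332
T = 56332 / 4220.8 = 13.3 °C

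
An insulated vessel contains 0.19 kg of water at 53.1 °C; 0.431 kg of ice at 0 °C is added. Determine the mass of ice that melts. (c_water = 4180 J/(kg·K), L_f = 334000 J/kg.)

m_melted ≈ 0.126 kg

Cooling the water to 0 °C releases 0.19×4180×53.1 = 42172 J.
Melting all 0.431 kg of ice would need 0.431×334000 = 143954 J.
That's not enough to melt it all — equilibrium is at 0 °C with ice remaining.
Mass melted = 42172/334000 ≈ 0.1263 kg.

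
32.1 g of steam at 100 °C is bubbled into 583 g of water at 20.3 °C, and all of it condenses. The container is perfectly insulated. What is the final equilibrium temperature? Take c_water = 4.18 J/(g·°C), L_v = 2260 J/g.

T_f ≈ 52.7 °C

Energy balance with sensible and latent terms:
steam→water at 100 °C releases m L_v = 32.1·2260 = 72546; condensate cools 100→T: 32.1·4.18·(T − 100) = 134.18(T − 100); water warms: 583·4.18·(T − 20.3) = 2436.9(T − 20.3)
2571.1 T = 72546 + 13418 + 49470 = 135434
T ≈ 52.68 °C — below 100 °C, confirming all the steam condensed.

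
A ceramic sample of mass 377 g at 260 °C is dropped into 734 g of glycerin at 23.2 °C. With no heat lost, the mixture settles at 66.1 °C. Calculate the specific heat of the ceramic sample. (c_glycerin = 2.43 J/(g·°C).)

Heat gained plus heat lost sum to zero:
377×c×(66.1 − 260) + 734×2.43×(66.1 − 23.2) = 0
-73100 c = -76517
c = -76517/-73100 ≈ 1.047 J/(g·°C)

c ≈ 1.05 J/(g·°C)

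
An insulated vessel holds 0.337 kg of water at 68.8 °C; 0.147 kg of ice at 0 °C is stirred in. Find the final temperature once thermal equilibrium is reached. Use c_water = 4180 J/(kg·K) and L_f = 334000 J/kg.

T_f ≈ 23.6 °C

Conservation of energy gives ΣQ = 0:
fusion: m_ice L_f = 0.147·334000 = 49098; meltwater 0→T: 0.147·4180·T = 614.46 T; water: 1408.7(T − 68.8)
2023.1 T = 96916 − 49098 = 47818
T ≈ 23.64 °C (positive, so assuming full melt was valid).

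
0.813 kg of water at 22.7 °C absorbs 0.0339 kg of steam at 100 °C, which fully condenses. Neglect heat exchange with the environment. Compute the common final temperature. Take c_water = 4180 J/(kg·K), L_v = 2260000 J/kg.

T_f ≈ 47.4 °C

Heat gained plus heat lost sum to zero:
latent heat released on condensation: 0.0339×2260000 = 76614; condensate cools 100→T: 0.0339×4180×(T − 100) = 141.7(T − 100); water warms: 0.813×4180×(T − 22.7) = 3398.3(T − 22.7)
3540 T = 76614 + 14170 + 77142 = 167927
T ≈ 47.44 °C (< 100 °C, so full condensation is consistent).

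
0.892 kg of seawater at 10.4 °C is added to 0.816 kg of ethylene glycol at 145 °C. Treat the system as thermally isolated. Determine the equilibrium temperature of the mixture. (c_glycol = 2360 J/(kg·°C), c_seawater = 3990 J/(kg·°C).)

T_f ≈ 57.7 °C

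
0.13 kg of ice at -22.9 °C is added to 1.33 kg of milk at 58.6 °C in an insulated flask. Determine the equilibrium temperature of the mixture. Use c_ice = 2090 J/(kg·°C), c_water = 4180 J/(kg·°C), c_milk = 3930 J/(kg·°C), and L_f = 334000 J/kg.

Setting the total heat transfer to zero:
warm ice to 0 °C: 0.13·2090·(0 − (-22.9)) = 6221.9; melt ice: 0.13·334000 = 43420; warm the meltwater: 543.4 T; milk: 5226.9(T − 58.6)
5770.3 T = 306296 − 49642 = 256654
T ≈ 44.48 °C — above 0 °C, consistent with complete melting.

T_f ≈ 44.5 °C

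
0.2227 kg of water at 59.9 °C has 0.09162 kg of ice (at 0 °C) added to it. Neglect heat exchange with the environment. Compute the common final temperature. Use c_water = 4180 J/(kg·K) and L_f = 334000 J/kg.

T_f ≈ 19.1 °C

Taking heat into each body as positive, Σ m c ΔT = 0:
melt ice: 0.09162×334000 = 30601; meltwater 0→T: 0.09162×4180×T = 382.97 T; water: 930.89(T − 59.9)
1313.9 T = 55760 − 30601 = 25159
T ≈ 19.15 °C — above 0 °C, consistent with complete melting.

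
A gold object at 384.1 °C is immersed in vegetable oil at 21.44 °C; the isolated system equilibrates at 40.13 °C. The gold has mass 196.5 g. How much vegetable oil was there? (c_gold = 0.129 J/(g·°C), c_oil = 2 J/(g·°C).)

Net heat exchanged in the isolated system is zero:
196.5×0.129×(40.13 − 384.1) + m×2×(40.13 − 21.44) = 0
37.38 m = 8719.1
m = 8719.1/37.38 ≈ 233.3 g

m ≈ 233 g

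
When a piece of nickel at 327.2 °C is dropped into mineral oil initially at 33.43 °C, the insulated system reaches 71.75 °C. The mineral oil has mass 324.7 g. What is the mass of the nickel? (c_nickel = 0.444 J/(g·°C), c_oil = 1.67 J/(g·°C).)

m ≈ 183 g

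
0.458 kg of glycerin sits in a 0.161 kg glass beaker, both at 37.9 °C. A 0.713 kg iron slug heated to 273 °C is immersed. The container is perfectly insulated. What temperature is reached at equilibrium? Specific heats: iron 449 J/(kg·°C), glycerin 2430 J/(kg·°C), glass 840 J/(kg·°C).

T_f ≈ 85.9 °C

Net heat exchanged in the isolated system is zero:
0.713*449*(T − 273) + 0.458*2430*(T − 37.9) + 0.161*840*(T − 37.9) = 0
320.14(T − 273) + 1112.9(T − 37.9) + 135.24(T − 37.9) = 0
(320.14 + 1112.9 + 135.24) T = 320.14*273 + 1112.9*37.9 + 135.24*37.9
T = 134703 / 1568.3 = 85.9 °C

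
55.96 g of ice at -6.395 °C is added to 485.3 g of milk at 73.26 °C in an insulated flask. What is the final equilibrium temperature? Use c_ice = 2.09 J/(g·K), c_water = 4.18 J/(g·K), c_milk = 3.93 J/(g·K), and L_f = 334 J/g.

Conservation of energy gives ΣQ = 0:
ice -6.395→0 °C: 55.96·2.09·6.395 = 747.94; fusion: m_ice L_f = 55.96·334 = 18691; meltwater 0→T: 55.96·4.18·T = 233.91 T; milk: 1907.2(T − 73.26)
2141.1 T = 139724 − 19439 = 120285
T ≈ 56.18 °C — above 0 °C, consistent with complete melting.

T_f ≈ 56.2 °C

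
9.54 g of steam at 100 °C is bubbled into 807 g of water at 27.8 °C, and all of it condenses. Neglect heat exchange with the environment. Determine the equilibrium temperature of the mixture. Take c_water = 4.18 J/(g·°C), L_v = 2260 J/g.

Net heat exchanged in the isolated system is zero:
steam→water at 100 °C releases m L_v = 9.54×2260 = 21560
  condensed water 100 °C→T: 39.88(T − 100)
  original water: 3373.3(T − 27.8)
3413.1 T = 21560 + 3987.7 + 93777 = 119325
T ≈ 34.96 °C (< 100 °C, so full condensation is consistent).

T_f ≈ 35.0 °C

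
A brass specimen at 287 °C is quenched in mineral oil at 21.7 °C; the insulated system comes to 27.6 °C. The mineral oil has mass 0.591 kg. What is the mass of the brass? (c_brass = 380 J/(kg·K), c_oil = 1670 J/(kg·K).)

m ≈ 0.0591 kg

Taking heat into each body as positive, Σ m c ΔT = 0:
m·380·(27.6 − 287) + 0.591·1670·(27.6 − 21.7) = 0
-98572 m = -5823.1
m = -5823.1/-98572 ≈ 0.05907 kg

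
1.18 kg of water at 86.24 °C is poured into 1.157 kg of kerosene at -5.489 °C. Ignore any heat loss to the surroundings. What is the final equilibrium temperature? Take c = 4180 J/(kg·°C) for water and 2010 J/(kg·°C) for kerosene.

Conservation of energy gives ΣQ = 0:
1.18*4180*(T − 86.24) + 1.157*2010*(T − (-5.489)) = 0
4932.4(T − 86.24) + 2325.6(T − (-5.489)) = 0
7258 T = 412605
T = 412605/7258 ≈ 56.85 °C

T_f ≈ 56.8 °C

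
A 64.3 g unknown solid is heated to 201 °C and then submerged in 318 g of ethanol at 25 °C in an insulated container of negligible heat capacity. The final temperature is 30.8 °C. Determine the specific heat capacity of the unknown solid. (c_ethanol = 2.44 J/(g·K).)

c ≈ 0.411 J/(g·K)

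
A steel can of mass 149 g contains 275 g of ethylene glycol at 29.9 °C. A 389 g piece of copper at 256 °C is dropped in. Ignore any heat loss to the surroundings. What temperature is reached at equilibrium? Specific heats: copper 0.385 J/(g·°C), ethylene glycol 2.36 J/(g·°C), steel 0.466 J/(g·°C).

With ΣQ=0 the equilibrium temperature is the m·c-weighted mean:
T_f = (149.77·256 + 649·29.9 + 69.43·29.9) / (149.77 + 649 + 69.43)
    = 59821 / 868.2 ≈ 68.90 °C

T_f ≈ 68.9 °C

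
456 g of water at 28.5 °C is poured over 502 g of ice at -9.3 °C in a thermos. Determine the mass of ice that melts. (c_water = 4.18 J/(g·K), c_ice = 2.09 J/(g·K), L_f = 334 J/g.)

m_melted ≈ 133 g

Cooling the water to 0 °C releases 456×4.18×28.5 = 54323 J.
Of that, 502×2.09×9.3 = 9757.4 J goes to bring the ice to 0 °C, leaving 44566 J.
Melting all 502 g of ice would need 502×334 = 167668 J.
44566 J < 167668 J, so only part of the ice melts and the system sits at 0 °C.
m_melted×334 = 44566  ⇒  m_melted ≈ 133.4 g.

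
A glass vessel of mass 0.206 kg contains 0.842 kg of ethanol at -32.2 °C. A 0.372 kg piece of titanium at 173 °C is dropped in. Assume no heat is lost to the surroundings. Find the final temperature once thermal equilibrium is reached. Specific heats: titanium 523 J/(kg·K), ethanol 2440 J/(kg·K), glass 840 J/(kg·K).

T_f ≈ -15.7 °C

Net heat exchanged in the isolated system is zero:
0.372·523·(T − 173) + 0.842·2440·(T − (-32.2)) + 0.206·840·(T − (-32.2)) = 0
2422.1 T = -38068
T ≈ -15.72 °C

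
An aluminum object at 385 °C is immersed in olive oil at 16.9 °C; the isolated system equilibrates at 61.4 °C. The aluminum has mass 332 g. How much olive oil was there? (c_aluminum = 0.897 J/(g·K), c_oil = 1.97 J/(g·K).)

m ≈ 1100 g

Heat lost by the aluminum = heat gained by the oil:
332·0.897·(385 − 61.4) = m·1.97·(61.4 − 16.9)
87.66 m = 96369  ⇒  m ≈ 1099 g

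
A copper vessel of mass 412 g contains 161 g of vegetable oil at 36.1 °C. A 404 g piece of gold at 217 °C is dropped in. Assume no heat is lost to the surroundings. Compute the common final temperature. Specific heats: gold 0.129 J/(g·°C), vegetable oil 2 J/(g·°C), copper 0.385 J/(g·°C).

Energy conservation, ΣQ = 0:
404*0.129*(T − 217) + 161*2*(T − 36.1) + 412*0.385*(T − 36.1) = 0
(52.12 + 322 + 158.62) T = 52.12*217 + 322*36.1 + 158.62*36.1
T = 28660 / 532.74 = 53.8 °C

T_f ≈ 53.8 °C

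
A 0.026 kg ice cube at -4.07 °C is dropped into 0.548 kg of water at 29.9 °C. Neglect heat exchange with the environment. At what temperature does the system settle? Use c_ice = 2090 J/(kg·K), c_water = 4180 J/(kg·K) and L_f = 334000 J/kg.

T_f ≈ 24.8 °C

Energy conservation, ΣQ = 0:
warm ice to 0 °C: 0.026·2090·(0 − (-4.07)) = 221.16; latent heat to melt: 0.026·334000 = 8684; warm the meltwater: 108.68 T; water: 2290.6(T − 29.9)
2399.3 T = 68490 − 8905.2 = 59585
T ≈ 24.83 °C (positive, so assuming full melt was valid).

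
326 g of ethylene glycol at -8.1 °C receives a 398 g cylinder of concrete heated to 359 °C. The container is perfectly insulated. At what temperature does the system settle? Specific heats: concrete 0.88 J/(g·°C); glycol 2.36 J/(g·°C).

Taking heat into each body as positive, Σ m c ΔT = 0:
398×0.88×(T − 359) + 326×2.36×(T − (-8.1)) = 0
(350.24 + 769.36) T = 350.24×359 + 769.36×(-8.1)
T ≈ 106.74 °C

T_f ≈ 106.7 °C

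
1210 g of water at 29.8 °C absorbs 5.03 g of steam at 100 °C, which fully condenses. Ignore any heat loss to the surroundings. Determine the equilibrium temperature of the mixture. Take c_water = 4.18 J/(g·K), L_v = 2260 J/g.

Taking heat into each body as positive, Σ m c ΔT = 0:
condense steam: −5.03×2260 = −11368
  condensed water 100 °C→T: 21.03(T − 100)
  water warms: 1210×4.18×(T − 29.8) = 5057.8(T − 29.8)
5078.8 T = 11368 + 2102.5 + 150722 = 164193
T ≈ 32.33 °C (< 100 °C, so full condensation is consistent).

T_f ≈ 32.3 °C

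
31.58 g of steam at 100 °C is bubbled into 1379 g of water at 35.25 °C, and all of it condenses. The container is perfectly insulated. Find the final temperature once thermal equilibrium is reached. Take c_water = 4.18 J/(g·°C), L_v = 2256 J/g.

T_f ≈ 48.8 °C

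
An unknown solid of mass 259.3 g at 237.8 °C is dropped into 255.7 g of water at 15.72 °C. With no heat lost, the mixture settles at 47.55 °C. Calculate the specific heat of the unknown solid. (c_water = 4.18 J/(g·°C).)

Conservation of energy gives ΣQ = 0:
259.3·c·(47.55 − 237.8) + 255.7·4.18·(47.55 − 15.72) = 0
-49332 c = -34021
c = -34021/-49332 ≈ 0.6896 J/(g·°C)

c ≈ 0.69 J/(g·°C)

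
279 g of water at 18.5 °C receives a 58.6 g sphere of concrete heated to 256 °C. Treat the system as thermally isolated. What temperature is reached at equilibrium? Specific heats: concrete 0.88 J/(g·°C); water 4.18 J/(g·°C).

T_f ≈ 28.6 °C

Set heat shed by the hot body equal to heat absorbed by the cold body:
58.6*0.88*(256 − T) = 279*4.18*(T − 18.5)
51.57(256 − T) = 1166.2(T − 18.5)
1217.8 T = 34776  ⇒  T ≈ 28.56 °C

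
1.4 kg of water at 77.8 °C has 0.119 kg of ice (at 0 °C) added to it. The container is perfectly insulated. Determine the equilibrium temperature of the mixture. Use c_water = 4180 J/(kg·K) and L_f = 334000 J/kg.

T_f ≈ 65.4 °C

Net heat exchanged in the isolated system is zero:
latent heat to melt: 0.119×334000 = 39746; meltwater 0→T: 0.119×4180×T = 497.42 T; water: 5852(T − 77.8)
6349.4 T = 455286 − 39746 = 415540
T ≈ 65.45 °C (positive, so assuming full melt was valid).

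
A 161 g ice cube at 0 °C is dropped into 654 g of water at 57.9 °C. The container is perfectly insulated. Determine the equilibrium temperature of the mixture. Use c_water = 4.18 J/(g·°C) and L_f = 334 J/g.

T_f ≈ 30.7 °C

Taking heat into each body as positive, Σ m c ΔT = 0:
melt ice: 161×334 = 53774
  warm the meltwater: 672.98 T
  water cools: 654×4.18×(T − 57.9) = 2733.7(T − 57.9)
3406.7 T = 158282 − 53774 = 104508
T ≈ 30.68 °C — above 0 °C, consistent with complete melting.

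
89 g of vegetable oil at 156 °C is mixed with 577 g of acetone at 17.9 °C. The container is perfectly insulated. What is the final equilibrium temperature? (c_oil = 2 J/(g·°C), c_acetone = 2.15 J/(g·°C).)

Heat lost by the oil equals heat gained by the acetone:
89×2×(156 − T) = 577×2.15×(T − 17.9)
178(156 − T) = 1240.5(T − 17.9)
1418.5 T = 49974  ⇒  T ≈ 35.23 °C

T_f ≈ 35.2 °C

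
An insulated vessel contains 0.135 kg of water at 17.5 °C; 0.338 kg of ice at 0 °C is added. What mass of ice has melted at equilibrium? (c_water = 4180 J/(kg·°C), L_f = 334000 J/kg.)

Water can give up m c ΔT = 0.135·4180·17.5 = 9875.3 J before reaching 0 °C.
Melting all 0.338 kg of ice would need 0.338·334000 = 112892 J.
Since 9875.3 < 112892 J, not all the ice melts; equilibrium is at 0 °C.
m_melted·334000 = 9875.3  ⇒  m_melted ≈ 0.02957 kg.

m_melted ≈ 0.0296 kg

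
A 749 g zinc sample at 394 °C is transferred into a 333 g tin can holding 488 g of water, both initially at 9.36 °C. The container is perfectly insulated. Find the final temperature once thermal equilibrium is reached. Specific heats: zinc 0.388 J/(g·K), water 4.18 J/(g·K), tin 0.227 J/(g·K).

Setting the total heat transfer to zero:
749·0.388·(T − 394) + 488·4.18·(T − 9.36) + 333·0.227·(T − 9.36) = 0
290.61(T − 394) + 2039.8(T − 9.36) + 75.59(T − 9.36) = 0
2406 T = 134302
T = 134302 / 2406 = 55.8 °C

T_f ≈ 55.8 °C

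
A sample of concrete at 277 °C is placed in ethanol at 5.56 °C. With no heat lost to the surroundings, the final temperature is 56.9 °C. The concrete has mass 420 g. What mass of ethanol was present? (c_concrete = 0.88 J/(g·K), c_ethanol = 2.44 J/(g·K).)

m ≈ 649 g

Heat gained plus heat lost sum to zero:
420×0.88×(56.9 − 277) + m×2.44×(56.9 − 5.56) = 0
125.27 m = 81349
m = 81349/125.27 ≈ 649.4 g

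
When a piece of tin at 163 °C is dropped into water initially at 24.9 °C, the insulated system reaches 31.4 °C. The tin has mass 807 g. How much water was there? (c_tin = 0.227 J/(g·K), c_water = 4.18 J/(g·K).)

m ≈ 887 g

|Q_tin| = |Q_water|:
807×0.227×(163 − 31.4) = m×4.18×(31.4 − 24.9)
27.17 m = 24108  ⇒  m ≈ 887.3 g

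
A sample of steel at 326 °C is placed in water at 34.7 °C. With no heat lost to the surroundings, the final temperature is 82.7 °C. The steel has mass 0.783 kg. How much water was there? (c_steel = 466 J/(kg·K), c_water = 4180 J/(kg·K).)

m ≈ 0.442 kg

Net heat exchanged in the isolated system is zero:
0.783×466×(82.7 − 326) + m×4180×(82.7 − 34.7) = 0
200640 m = 88775
m = 88775/200640 ≈ 0.4425 kg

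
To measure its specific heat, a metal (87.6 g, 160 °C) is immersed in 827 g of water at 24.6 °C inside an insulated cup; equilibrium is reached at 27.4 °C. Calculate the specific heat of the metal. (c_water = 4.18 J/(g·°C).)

c ≈ 0.833 J/(g·°C)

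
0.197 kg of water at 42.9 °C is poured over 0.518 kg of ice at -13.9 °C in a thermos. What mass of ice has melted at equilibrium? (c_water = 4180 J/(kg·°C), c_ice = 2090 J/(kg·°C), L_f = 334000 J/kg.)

Water can give up m c ΔT = 0.197×4180×42.9 = 35326 J before reaching 0 °C.
Of that, 0.518×2090×13.9 = 15048 J goes to bring the ice to 0 °C, leaving 20278 J.
To melt every bit of ice: 0.518×334000 = 173012 J.
Since 20278 < 173012 J, not all the ice melts; equilibrium is at 0 °C.
m_melt = 20278 / L_f = 0.06071 kg.

m_melted ≈ 0.0607 kg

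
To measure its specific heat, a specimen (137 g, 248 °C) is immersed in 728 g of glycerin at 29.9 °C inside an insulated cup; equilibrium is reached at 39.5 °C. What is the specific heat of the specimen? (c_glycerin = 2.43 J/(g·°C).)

c ≈ 0.595 J/(g·°C)

Setting the total heat transfer to zero:
137×c×(39.5 − 248) + 728×2.43×(39.5 − 29.9) = 0
-28564 c = -16983
c = -16983/-28564 ≈ 0.5945 J/(g·°C)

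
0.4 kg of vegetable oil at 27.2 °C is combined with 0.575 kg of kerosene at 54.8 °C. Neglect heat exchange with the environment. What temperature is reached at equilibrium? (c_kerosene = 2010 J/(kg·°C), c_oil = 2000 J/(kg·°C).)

T_f ≈ 43.5 °C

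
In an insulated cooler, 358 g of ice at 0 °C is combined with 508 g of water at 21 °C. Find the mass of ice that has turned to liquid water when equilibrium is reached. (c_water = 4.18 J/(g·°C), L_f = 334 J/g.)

Water can give up m c ΔT = 508×4.18×21 = 44592 J before reaching 0 °C.
Fully melting the ice requires m_ice L_f = 358×334 = 119572 J.
That's not enough to melt it all — equilibrium is at 0 °C with ice remaining.
m_melt = 44592 / L_f = 133.5 g.

m_melted ≈ 134 g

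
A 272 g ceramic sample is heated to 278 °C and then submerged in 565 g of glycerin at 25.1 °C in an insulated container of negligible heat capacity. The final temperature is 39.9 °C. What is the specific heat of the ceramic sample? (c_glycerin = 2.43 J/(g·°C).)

c ≈ 0.314 J/(g·°C)

m_s c (T_s − T_f) = m_glycerin c_glycerin (T_f − T_0):
272×c×(278 − 39.9) = 565×2.43×(39.9 − 25.1)
64763 c = 20320  ⇒  c ≈ 0.3138 J/(g·°C)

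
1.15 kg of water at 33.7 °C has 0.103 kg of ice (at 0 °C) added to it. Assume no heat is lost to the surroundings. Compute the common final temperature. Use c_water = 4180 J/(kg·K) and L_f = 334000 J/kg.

Heat gained plus heat lost sum to zero:
melt ice: 0.103·334000 = 34402; warm the meltwater: 430.54 T; water cools: 1.15·4180·(T − 33.7) = 4807(T − 33.7)
5237.5 T = 161996 − 34402 = 127594
T ≈ 24.36 °C. Since T > 0 °C, the all-ice-melts assumption holds.

T_f ≈ 24.4 °C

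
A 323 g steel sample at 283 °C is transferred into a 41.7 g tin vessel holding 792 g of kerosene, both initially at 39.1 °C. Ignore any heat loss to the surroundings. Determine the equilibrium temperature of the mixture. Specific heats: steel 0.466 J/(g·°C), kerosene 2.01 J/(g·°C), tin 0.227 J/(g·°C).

T_f ≈ 60.1 °C

T_f = Σ m_i c_i T_i / Σ m_i c_i:
T_f = (150.52·283 + 1591.9·39.1 + 9.466·39.1) / (150.52 + 1591.9 + 9.466)
    = 105211 / 1751.9 ≈ 60.06 °C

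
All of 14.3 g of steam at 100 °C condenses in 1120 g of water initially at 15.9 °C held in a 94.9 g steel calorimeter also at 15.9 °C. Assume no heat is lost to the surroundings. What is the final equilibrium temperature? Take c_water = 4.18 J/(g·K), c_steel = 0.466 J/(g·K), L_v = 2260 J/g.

Sum of m c ΔT and latent-heat terms is zero:
latent heat released on condensation: 14.3·2260 = 32318
  condensate cools 100→T: 14.3·4.18·(T − 100) = 59.77(T − 100)
  water warms: 1120·4.18·(T − 15.9) = 4681.6(T − 15.9)
  steel cup: 94.9·0.466·(T − 15.9) = 44.22(T − 15.9)
4785.6 T = 32318 + 5977.4 + 75141 = 113436
T ≈ 23.70 °C, under the boiling point, so the assumption holds.

T_f ≈ 23.7 °C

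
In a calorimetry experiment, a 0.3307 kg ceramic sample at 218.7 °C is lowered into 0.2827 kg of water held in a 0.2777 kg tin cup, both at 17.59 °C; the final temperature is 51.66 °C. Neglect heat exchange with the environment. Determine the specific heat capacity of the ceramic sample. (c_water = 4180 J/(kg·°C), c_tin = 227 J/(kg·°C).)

c ≈ 768 J/(kg·°C)

Energy conservation, ΣQ = 0:
0.3307×c×(51.66 − 218.7) + 0.2827×4180×(51.66 − 17.59) + 0.2777×227×(51.66 − 17.59) = 0
-55.24 c = -42408
c = -42408/-55.24 ≈ 767.7 J/(kg·°C)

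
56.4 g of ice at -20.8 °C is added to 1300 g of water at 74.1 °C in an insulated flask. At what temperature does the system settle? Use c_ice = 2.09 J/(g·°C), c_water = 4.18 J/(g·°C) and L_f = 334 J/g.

Taking heat into each body as positive, Σ m c ΔT = 0:
warm ice to 0 °C: 56.4·2.09·(0 − (-20.8)) = 2451.8
  melt ice: 56.4·334 = 18838
  warm the meltwater: 235.75 T
  water: 5434(T − 74.1)
5669.8 T = 402659 − 21289 = 381370
T ≈ 67.26 °C (positive, so assuming full melt was valid).

T_f ≈ 67.3 °C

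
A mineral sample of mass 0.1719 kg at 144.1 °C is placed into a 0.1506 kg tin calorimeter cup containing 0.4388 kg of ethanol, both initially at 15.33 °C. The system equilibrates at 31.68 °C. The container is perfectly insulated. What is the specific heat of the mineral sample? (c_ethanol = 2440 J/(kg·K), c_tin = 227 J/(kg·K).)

c ≈ 935 J/(kg·K)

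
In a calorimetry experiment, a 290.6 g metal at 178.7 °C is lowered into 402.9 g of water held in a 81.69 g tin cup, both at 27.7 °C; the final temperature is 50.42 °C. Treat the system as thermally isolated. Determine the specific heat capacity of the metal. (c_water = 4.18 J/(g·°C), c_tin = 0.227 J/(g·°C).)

c ≈ 1.04 J/(g·°C)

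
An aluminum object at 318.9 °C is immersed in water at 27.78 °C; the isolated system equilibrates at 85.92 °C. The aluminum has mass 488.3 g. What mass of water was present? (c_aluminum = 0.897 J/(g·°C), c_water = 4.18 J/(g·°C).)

m ≈ 420 g

Heat lost by the aluminum = heat gained by the water:
488.3·0.897·(318.9 − 85.92) = m·4.18·(85.92 − 27.78)
243.03 m = 102046  ⇒  m ≈ 419.9 g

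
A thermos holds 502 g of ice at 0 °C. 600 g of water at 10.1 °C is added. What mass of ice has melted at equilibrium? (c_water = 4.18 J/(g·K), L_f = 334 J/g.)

Water can give up m c ΔT = 600×4.18×10.1 = 25331 J before reaching 0 °C.
Melting all 502 g of ice would need 502×334 = 167668 J.
25331 J < 167668 J, so only part of the ice melts and the system sits at 0 °C.
Mass melted = 25331/334 ≈ 75.84 g.

m_melted ≈ 75.8 g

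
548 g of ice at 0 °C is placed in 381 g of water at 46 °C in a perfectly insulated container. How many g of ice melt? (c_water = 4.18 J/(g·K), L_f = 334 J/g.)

Heat available from the water dropping to 0 °C: 381×4.18×46 = 73259 J.
Melting all 548 g of ice would need 548×334 = 183032 J.
That's not enough to melt it all — equilibrium is at 0 °C with ice remaining.
m_melted×334 = 73259  ⇒  m_melted ≈ 219.3 g.

m_melted ≈ 219 g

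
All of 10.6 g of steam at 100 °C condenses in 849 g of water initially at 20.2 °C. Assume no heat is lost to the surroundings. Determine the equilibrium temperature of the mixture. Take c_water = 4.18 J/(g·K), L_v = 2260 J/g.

T_f ≈ 27.9 °C

Energy balance with sensible and latent terms:
condense steam: −10.6·2260 = −23956
  condensate cools 100→T: 10.6·4.18·(T − 100) = 44.31(T − 100)
  original water: 3548.8(T − 20.2)
3593.1 T = 23956 + 4430.8 + 71686 = 100073
T ≈ 27.85 °C, under the boiling point, so the assumption holds.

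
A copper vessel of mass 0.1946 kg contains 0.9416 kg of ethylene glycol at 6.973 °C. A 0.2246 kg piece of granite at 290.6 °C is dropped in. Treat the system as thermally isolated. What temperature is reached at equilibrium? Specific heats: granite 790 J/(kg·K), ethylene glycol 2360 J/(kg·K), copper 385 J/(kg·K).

T_f = Σ m_i c_i T_i / Σ m_i c_i:
T_f = (177.43·290.6 + 2222.2·6.973 + 74.92·6.973) / (177.43 + 2222.2 + 74.92)
    = 67580 / 2474.5 ≈ 27.31 °C

T_f ≈ 27.3 °C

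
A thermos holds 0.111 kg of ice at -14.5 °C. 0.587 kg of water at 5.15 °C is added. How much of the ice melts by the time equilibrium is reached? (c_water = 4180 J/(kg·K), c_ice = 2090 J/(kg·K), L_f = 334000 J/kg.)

m_melted ≈ 0.0278 kg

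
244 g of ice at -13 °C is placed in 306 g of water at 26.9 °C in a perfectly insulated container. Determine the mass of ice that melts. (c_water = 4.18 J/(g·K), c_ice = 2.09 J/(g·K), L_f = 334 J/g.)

Cooling the water to 0 °C releases 306·4.18·26.9 = 34407 J.
Warming the ice to 0 °C takes 244·2.09·13 = 6629.5 J, leaving 27778 J for melting.
Fully melting the ice requires m_ice L_f = 244·334 = 81496 J.
That's not enough to melt it all — equilibrium is at 0 °C with ice remaining.
m_melt = 27778 / L_f = 83.17 g.

m_melted ≈ 83.2 g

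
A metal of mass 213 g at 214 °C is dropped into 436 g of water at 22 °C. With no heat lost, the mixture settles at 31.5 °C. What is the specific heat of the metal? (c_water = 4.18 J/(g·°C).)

Energy conservation, ΣQ = 0:
213·c·(31.5 − 214) + 436·4.18·(31.5 − 22) = 0
-38872 c = -17314
c = -17314/-38872 ≈ 0.4454 J/(g·°C)

c ≈ 0.445 J/(g·°C)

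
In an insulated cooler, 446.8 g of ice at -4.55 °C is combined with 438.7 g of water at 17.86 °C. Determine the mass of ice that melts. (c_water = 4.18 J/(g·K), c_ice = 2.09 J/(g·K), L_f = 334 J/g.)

m_melted ≈ 85.3 g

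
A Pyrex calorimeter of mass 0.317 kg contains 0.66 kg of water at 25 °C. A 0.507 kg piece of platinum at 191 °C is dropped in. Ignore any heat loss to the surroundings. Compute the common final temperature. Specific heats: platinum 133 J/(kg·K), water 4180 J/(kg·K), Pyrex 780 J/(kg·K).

T_f ≈ 28.6 °C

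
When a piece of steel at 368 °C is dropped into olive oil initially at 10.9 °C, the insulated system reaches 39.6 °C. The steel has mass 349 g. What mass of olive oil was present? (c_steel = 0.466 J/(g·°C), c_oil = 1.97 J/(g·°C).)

m ≈ 945 g

Setting the total heat transfer to zero:
349·0.466·(39.6 − 368) + m·1.97·(39.6 − 10.9) = 0
56.54 m = 53409
m = 53409/56.54 ≈ 944.6 g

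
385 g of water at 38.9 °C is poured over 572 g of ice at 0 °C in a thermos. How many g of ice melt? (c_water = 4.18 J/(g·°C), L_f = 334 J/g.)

m_melted ≈ 187 g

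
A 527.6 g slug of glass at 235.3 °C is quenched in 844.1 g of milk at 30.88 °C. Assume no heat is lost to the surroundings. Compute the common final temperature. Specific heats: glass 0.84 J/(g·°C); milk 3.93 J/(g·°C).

Conservation of energy gives ΣQ = 0:
527.6*0.84*(T − 235.3) + 844.1*3.93*(T − 30.88) = 0
443.18(T − 235.3) + 3317.3(T − 30.88) = 0
3760.5 T = 206720
T = 206720/3760.5 ≈ 54.97 °C

T_f ≈ 55.0 °C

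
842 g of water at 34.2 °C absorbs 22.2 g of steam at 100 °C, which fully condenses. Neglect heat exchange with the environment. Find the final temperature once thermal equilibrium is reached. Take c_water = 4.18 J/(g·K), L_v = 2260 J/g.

Sum of m c ΔT and latent-heat terms is zero:
condense steam: −22.2×2260 = −50172; condensate cools 100→T: 22.2×4.18×(T − 100) = 92.8(T − 100); water warms: 842×4.18×(T − 34.2) = 3519.6(T − 34.2)
3612.4 T = 50172 + 9279.6 + 120369 = 179821
T ≈ 49.78 °C, under the boiling point, so the assumption holds.

T_f ≈ 49.8 °C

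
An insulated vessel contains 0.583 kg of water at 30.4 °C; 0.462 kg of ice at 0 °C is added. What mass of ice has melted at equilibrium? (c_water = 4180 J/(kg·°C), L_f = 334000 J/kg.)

m_melted ≈ 0.222 kg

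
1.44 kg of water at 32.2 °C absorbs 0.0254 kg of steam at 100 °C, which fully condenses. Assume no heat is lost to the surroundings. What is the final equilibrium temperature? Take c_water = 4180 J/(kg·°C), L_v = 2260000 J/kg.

T_f ≈ 42.7 °C

Net heat exchanged in the isolated system is zero:
steam→water at 100 °C releases m L_v = 0.0254×2260000 = 57404; condensed water 100 °C→T: 106.17(T − 100); water warms: 1.44×4180×(T − 32.2) = 6019.2(T − 32.2)
6125.4 T = 57404 + 10617 + 193818 = 261839
T ≈ 42.75 °C (< 100 °C, so full condensation is consistent).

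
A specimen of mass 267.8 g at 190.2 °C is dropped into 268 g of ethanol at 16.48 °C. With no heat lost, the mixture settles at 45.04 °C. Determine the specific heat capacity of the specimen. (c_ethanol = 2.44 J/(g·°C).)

c ≈ 0.48 J/(g·°C)

Taking heat into each body as positive, Σ m c ΔT = 0:
267.8·c·(45.04 − 190.2) + 268·2.44·(45.04 − 16.48) = 0
-38874 c = -18676
c = -18676/-38874 ≈ 0.4804 J/(g·°C)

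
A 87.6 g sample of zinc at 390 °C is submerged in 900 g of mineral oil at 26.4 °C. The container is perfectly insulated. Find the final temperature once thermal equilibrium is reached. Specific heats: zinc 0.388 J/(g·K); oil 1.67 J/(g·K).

T_f ≈ 34.4 °C

Heat gained plus heat lost sum to zero:
87.6·0.388·(T − 390) + 900·1.67·(T − 26.4) = 0
(33.99 + 1503) T = 33.99·390 + 1503·26.4
T = 52935/1537 ≈ 34.44 °C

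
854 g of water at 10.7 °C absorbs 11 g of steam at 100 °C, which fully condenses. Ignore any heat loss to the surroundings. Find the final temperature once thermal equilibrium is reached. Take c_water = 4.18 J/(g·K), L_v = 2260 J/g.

Heat gained plus heat lost sum to zero:
condense steam: −11·2260 = −24860
  condensed water 100 °C→T: 45.98(T − 100)
  water warms: 854·4.18·(T − 10.7) = 3569.7(T − 10.7)
3615.7 T = 24860 + 4598 + 38196 = 67654
T ≈ 18.71 °C (< 100 °C, so full condensation is consistent).

T_f ≈ 18.7 °C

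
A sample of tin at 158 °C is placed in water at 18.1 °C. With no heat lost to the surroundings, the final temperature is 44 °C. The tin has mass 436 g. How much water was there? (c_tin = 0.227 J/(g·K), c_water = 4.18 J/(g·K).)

m ≈ 104 g

|Q_tin| = |Q_water|:
436×0.227×(158 − 44) = m×4.18×(44 − 18.1)
108.26 m = 11283  ⇒  m ≈ 104.2 g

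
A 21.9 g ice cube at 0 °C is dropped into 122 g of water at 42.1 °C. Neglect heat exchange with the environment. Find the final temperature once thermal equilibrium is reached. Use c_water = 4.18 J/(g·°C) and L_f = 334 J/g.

T_f ≈ 23.5 °C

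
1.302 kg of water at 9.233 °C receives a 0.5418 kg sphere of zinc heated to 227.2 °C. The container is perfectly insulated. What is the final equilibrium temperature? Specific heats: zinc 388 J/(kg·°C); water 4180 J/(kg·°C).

With ΣQ=0 the equilibrium temperature is the m·c-weighted mean:
T_f = (210.22·227.2 + 5442.4·9.233) / (210.22 + 5442.4)
    = 98011 / 5652.6 ≈ 17.34 °C

T_f ≈ 17.3 °C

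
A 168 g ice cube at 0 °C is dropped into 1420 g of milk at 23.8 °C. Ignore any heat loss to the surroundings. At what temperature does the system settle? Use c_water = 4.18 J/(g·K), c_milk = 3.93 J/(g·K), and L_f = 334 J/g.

Net heat exchanged in the isolated system is zero:
fusion: m_ice L_f = 168·334 = 56112; warm the meltwater: 702.24 T; milk cools: 1420·3.93·(T − 23.8) = 5580.6(T − 23.8)
6282.8 T = 132818 − 56112 = 76706
T ≈ 12.21 °C (positive, so assuming full melt was valid).

T_f ≈ 12.2 °C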